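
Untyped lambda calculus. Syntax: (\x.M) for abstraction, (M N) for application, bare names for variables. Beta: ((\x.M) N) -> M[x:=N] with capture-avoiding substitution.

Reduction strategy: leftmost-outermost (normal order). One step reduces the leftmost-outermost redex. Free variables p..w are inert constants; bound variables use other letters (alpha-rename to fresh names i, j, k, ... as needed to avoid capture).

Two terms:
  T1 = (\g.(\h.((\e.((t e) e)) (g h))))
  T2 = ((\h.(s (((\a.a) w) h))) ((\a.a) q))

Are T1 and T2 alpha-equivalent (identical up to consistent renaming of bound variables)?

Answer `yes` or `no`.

Answer: no

Derivation:
Term 1: (\g.(\h.((\e.((t e) e)) (g h))))
Term 2: ((\h.(s (((\a.a) w) h))) ((\a.a) q))
Alpha-equivalence: compare structure up to binder renaming.
Result: False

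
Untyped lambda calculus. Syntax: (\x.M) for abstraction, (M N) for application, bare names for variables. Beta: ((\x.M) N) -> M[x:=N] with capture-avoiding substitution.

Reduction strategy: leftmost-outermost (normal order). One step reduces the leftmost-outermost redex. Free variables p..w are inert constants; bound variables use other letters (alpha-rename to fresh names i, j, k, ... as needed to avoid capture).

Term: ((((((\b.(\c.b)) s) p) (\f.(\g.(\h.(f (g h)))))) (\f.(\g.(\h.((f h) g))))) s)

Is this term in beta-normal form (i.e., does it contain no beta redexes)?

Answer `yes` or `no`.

Answer: no

Derivation:
Term: ((((((\b.(\c.b)) s) p) (\f.(\g.(\h.(f (g h)))))) (\f.(\g.(\h.((f h) g))))) s)
Found 1 beta redex(es).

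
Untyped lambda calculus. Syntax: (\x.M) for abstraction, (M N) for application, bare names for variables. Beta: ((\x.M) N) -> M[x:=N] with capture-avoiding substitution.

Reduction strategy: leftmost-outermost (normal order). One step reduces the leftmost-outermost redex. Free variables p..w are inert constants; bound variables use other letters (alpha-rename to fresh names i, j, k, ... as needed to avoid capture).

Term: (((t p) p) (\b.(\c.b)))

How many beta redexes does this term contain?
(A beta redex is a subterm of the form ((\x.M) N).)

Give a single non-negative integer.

Term: (((t p) p) (\b.(\c.b)))
  (no redexes)
Total redexes: 0

Answer: 0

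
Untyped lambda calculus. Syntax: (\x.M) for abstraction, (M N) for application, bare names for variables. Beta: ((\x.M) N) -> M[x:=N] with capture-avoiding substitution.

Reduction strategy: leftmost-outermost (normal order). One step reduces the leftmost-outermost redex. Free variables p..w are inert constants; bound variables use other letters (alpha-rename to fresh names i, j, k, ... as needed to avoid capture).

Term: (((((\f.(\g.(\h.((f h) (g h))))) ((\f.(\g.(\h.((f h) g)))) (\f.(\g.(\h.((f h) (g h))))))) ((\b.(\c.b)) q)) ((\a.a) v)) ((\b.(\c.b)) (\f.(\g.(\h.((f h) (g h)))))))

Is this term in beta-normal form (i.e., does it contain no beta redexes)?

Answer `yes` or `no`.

Term: (((((\f.(\g.(\h.((f h) (g h))))) ((\f.(\g.(\h.((f h) g)))) (\f.(\g.(\h.((f h) (g h))))))) ((\b.(\c.b)) q)) ((\a.a) v)) ((\b.(\c.b)) (\f.(\g.(\h.((f h) (g h)))))))
Found 5 beta redex(es).

Answer: no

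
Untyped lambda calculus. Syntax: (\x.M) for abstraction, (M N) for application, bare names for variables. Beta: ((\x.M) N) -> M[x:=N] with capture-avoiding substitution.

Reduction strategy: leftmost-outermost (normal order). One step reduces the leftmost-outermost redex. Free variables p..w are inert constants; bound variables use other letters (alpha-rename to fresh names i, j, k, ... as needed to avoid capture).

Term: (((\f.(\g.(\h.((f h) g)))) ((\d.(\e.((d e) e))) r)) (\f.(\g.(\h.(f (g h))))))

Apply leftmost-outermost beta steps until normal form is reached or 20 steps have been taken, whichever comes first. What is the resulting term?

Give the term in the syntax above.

Step 0: (((\f.(\g.(\h.((f h) g)))) ((\d.(\e.((d e) e))) r)) (\f.(\g.(\h.(f (g h))))))
Step 1: ((\g.(\h.((((\d.(\e.((d e) e))) r) h) g))) (\f.(\g.(\h.(f (g h))))))
Step 2: (\h.((((\d.(\e.((d e) e))) r) h) (\f.(\g.(\h.(f (g h)))))))
Step 3: (\h.(((\e.((r e) e)) h) (\f.(\g.(\h.(f (g h)))))))
Step 4: (\h.(((r h) h) (\f.(\g.(\h.(f (g h)))))))

Answer: (\h.(((r h) h) (\f.(\g.(\h.(f (g h)))))))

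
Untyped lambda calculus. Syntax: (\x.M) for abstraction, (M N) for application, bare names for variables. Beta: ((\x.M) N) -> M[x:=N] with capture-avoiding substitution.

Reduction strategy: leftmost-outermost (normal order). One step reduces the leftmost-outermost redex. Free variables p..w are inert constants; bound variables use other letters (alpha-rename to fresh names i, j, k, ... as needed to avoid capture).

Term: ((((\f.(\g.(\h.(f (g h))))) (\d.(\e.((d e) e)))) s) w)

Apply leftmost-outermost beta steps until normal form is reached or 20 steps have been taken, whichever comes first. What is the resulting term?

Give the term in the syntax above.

Step 0: ((((\f.(\g.(\h.(f (g h))))) (\d.(\e.((d e) e)))) s) w)
Step 1: (((\g.(\h.((\d.(\e.((d e) e))) (g h)))) s) w)
Step 2: ((\h.((\d.(\e.((d e) e))) (s h))) w)
Step 3: ((\d.(\e.((d e) e))) (s w))
Step 4: (\e.(((s w) e) e))

Answer: (\e.(((s w) e) e))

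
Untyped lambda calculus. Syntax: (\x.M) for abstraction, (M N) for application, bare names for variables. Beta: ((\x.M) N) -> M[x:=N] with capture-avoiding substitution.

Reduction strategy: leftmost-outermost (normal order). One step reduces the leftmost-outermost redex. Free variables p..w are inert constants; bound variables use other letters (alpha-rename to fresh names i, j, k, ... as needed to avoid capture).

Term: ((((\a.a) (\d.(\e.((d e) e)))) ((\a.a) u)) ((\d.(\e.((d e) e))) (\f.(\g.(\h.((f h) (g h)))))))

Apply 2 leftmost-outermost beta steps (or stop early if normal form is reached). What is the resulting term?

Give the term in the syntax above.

Step 0: ((((\a.a) (\d.(\e.((d e) e)))) ((\a.a) u)) ((\d.(\e.((d e) e))) (\f.(\g.(\h.((f h) (g h)))))))
Step 1: (((\d.(\e.((d e) e))) ((\a.a) u)) ((\d.(\e.((d e) e))) (\f.(\g.(\h.((f h) (g h)))))))
Step 2: ((\e.((((\a.a) u) e) e)) ((\d.(\e.((d e) e))) (\f.(\g.(\h.((f h) (g h)))))))

Answer: ((\e.((((\a.a) u) e) e)) ((\d.(\e.((d e) e))) (\f.(\g.(\h.((f h) (g h)))))))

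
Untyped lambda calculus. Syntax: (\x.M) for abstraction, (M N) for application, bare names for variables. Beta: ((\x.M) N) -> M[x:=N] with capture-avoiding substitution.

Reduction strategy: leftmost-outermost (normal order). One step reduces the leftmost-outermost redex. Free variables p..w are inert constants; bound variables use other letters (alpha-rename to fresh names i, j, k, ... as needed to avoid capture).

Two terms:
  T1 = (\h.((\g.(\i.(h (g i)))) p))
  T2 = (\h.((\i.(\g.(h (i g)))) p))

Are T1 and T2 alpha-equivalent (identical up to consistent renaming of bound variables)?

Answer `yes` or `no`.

Term 1: (\h.((\g.(\i.(h (g i)))) p))
Term 2: (\h.((\i.(\g.(h (i g)))) p))
Alpha-equivalence: compare structure up to binder renaming.
Result: True

Answer: yes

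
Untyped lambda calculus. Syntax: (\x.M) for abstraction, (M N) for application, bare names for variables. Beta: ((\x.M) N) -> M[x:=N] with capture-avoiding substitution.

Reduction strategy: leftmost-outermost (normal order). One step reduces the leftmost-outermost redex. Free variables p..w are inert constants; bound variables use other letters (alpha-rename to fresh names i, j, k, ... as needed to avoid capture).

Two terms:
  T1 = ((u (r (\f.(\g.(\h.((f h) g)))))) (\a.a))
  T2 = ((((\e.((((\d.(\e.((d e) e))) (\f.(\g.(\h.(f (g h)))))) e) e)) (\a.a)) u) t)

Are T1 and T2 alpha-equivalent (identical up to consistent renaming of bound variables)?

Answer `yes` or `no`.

Answer: no

Derivation:
Term 1: ((u (r (\f.(\g.(\h.((f h) g)))))) (\a.a))
Term 2: ((((\e.((((\d.(\e.((d e) e))) (\f.(\g.(\h.(f (g h)))))) e) e)) (\a.a)) u) t)
Alpha-equivalence: compare structure up to binder renaming.
Result: False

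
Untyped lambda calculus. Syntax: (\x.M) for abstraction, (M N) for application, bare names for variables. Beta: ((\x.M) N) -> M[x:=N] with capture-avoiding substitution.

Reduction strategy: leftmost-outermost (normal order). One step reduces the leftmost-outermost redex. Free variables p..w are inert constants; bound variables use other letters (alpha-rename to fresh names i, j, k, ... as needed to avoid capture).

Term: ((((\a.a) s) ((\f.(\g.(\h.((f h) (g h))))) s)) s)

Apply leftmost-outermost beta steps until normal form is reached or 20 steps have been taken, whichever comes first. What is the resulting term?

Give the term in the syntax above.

Step 0: ((((\a.a) s) ((\f.(\g.(\h.((f h) (g h))))) s)) s)
Step 1: ((s ((\f.(\g.(\h.((f h) (g h))))) s)) s)
Step 2: ((s (\g.(\h.((s h) (g h))))) s)

Answer: ((s (\g.(\h.((s h) (g h))))) s)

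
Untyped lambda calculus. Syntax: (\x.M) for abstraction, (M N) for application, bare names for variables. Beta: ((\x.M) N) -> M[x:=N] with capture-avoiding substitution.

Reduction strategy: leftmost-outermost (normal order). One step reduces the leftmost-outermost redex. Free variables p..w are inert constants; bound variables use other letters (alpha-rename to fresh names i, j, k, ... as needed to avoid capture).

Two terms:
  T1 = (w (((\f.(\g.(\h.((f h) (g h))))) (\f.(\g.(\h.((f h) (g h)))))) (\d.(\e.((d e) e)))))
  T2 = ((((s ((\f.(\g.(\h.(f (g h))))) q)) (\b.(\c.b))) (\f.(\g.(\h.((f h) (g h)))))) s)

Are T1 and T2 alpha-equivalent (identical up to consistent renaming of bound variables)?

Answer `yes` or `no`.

Answer: no

Derivation:
Term 1: (w (((\f.(\g.(\h.((f h) (g h))))) (\f.(\g.(\h.((f h) (g h)))))) (\d.(\e.((d e) e)))))
Term 2: ((((s ((\f.(\g.(\h.(f (g h))))) q)) (\b.(\c.b))) (\f.(\g.(\h.((f h) (g h)))))) s)
Alpha-equivalence: compare structure up to binder renaming.
Result: False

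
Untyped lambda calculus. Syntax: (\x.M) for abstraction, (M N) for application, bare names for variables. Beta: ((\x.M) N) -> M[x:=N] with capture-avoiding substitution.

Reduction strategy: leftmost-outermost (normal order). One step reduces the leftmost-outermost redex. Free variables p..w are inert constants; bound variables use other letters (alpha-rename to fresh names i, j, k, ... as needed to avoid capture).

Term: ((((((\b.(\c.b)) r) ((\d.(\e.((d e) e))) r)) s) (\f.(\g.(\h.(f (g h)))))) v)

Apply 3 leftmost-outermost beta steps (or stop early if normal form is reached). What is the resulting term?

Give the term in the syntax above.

Answer: (((r s) (\f.(\g.(\h.(f (g h)))))) v)

Derivation:
Step 0: ((((((\b.(\c.b)) r) ((\d.(\e.((d e) e))) r)) s) (\f.(\g.(\h.(f (g h)))))) v)
Step 1: (((((\c.r) ((\d.(\e.((d e) e))) r)) s) (\f.(\g.(\h.(f (g h)))))) v)
Step 2: (((r s) (\f.(\g.(\h.(f (g h)))))) v)
Step 3: (normal form reached)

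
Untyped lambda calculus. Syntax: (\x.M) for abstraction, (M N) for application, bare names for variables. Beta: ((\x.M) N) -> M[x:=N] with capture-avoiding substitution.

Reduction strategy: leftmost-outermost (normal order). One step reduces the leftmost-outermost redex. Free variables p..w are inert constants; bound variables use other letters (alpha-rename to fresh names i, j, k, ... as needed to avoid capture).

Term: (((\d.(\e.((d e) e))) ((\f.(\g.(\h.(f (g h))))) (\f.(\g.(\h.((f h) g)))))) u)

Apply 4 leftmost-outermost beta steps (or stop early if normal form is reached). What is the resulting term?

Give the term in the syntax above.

Step 0: (((\d.(\e.((d e) e))) ((\f.(\g.(\h.(f (g h))))) (\f.(\g.(\h.((f h) g)))))) u)
Step 1: ((\e.((((\f.(\g.(\h.(f (g h))))) (\f.(\g.(\h.((f h) g))))) e) e)) u)
Step 2: ((((\f.(\g.(\h.(f (g h))))) (\f.(\g.(\h.((f h) g))))) u) u)
Step 3: (((\g.(\h.((\f.(\g.(\h.((f h) g)))) (g h)))) u) u)
Step 4: ((\h.((\f.(\g.(\h.((f h) g)))) (u h))) u)

Answer: ((\h.((\f.(\g.(\h.((f h) g)))) (u h))) u)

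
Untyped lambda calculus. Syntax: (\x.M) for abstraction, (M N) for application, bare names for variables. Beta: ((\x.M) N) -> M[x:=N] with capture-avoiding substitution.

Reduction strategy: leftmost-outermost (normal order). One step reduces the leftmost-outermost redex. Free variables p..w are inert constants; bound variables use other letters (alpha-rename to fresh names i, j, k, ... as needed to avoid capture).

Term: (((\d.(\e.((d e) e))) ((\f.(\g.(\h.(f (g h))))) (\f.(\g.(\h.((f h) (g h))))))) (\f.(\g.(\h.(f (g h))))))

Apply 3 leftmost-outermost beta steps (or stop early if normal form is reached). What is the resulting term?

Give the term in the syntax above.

Step 0: (((\d.(\e.((d e) e))) ((\f.(\g.(\h.(f (g h))))) (\f.(\g.(\h.((f h) (g h))))))) (\f.(\g.(\h.(f (g h))))))
Step 1: ((\e.((((\f.(\g.(\h.(f (g h))))) (\f.(\g.(\h.((f h) (g h)))))) e) e)) (\f.(\g.(\h.(f (g h))))))
Step 2: ((((\f.(\g.(\h.(f (g h))))) (\f.(\g.(\h.((f h) (g h)))))) (\f.(\g.(\h.(f (g h)))))) (\f.(\g.(\h.(f (g h))))))
Step 3: (((\g.(\h.((\f.(\g.(\h.((f h) (g h))))) (g h)))) (\f.(\g.(\h.(f (g h)))))) (\f.(\g.(\h.(f (g h))))))

Answer: (((\g.(\h.((\f.(\g.(\h.((f h) (g h))))) (g h)))) (\f.(\g.(\h.(f (g h)))))) (\f.(\g.(\h.(f (g h))))))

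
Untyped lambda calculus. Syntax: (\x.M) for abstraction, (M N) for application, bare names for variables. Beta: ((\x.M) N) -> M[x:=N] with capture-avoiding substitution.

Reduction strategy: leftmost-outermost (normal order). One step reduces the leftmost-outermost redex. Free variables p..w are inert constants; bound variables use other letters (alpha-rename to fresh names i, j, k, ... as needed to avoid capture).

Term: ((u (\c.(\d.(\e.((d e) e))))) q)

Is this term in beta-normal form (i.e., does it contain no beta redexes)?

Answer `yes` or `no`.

Answer: yes

Derivation:
Term: ((u (\c.(\d.(\e.((d e) e))))) q)
No beta redexes found.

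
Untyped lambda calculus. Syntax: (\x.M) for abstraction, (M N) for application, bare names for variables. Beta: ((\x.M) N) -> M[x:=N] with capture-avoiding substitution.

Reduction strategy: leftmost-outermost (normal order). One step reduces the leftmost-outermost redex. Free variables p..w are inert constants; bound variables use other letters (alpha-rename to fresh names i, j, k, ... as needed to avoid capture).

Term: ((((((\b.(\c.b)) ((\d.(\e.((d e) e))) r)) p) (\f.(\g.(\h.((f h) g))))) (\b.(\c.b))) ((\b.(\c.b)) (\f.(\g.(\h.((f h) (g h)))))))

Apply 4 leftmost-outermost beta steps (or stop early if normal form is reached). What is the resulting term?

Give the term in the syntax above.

Step 0: ((((((\b.(\c.b)) ((\d.(\e.((d e) e))) r)) p) (\f.(\g.(\h.((f h) g))))) (\b.(\c.b))) ((\b.(\c.b)) (\f.(\g.(\h.((f h) (g h)))))))
Step 1: (((((\c.((\d.(\e.((d e) e))) r)) p) (\f.(\g.(\h.((f h) g))))) (\b.(\c.b))) ((\b.(\c.b)) (\f.(\g.(\h.((f h) (g h)))))))
Step 2: (((((\d.(\e.((d e) e))) r) (\f.(\g.(\h.((f h) g))))) (\b.(\c.b))) ((\b.(\c.b)) (\f.(\g.(\h.((f h) (g h)))))))
Step 3: ((((\e.((r e) e)) (\f.(\g.(\h.((f h) g))))) (\b.(\c.b))) ((\b.(\c.b)) (\f.(\g.(\h.((f h) (g h)))))))
Step 4: ((((r (\f.(\g.(\h.((f h) g))))) (\f.(\g.(\h.((f h) g))))) (\b.(\c.b))) ((\b.(\c.b)) (\f.(\g.(\h.((f h) (g h)))))))

Answer: ((((r (\f.(\g.(\h.((f h) g))))) (\f.(\g.(\h.((f h) g))))) (\b.(\c.b))) ((\b.(\c.b)) (\f.(\g.(\h.((f h) (g h)))))))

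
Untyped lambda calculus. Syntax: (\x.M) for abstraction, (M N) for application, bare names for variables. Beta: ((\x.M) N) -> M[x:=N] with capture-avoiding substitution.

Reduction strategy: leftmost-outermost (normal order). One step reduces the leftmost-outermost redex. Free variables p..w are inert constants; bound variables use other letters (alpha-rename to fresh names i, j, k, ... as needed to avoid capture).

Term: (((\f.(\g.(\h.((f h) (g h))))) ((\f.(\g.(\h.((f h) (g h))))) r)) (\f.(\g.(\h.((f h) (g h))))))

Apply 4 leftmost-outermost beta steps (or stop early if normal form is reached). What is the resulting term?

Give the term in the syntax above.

Answer: (\h.((\i.((r i) (h i))) ((\f.(\g.(\h.((f h) (g h))))) h)))

Derivation:
Step 0: (((\f.(\g.(\h.((f h) (g h))))) ((\f.(\g.(\h.((f h) (g h))))) r)) (\f.(\g.(\h.((f h) (g h))))))
Step 1: ((\g.(\h.((((\f.(\g.(\h.((f h) (g h))))) r) h) (g h)))) (\f.(\g.(\h.((f h) (g h))))))
Step 2: (\h.((((\f.(\g.(\h.((f h) (g h))))) r) h) ((\f.(\g.(\h.((f h) (g h))))) h)))
Step 3: (\h.(((\g.(\h.((r h) (g h)))) h) ((\f.(\g.(\h.((f h) (g h))))) h)))
Step 4: (\h.((\i.((r i) (h i))) ((\f.(\g.(\h.((f h) (g h))))) h)))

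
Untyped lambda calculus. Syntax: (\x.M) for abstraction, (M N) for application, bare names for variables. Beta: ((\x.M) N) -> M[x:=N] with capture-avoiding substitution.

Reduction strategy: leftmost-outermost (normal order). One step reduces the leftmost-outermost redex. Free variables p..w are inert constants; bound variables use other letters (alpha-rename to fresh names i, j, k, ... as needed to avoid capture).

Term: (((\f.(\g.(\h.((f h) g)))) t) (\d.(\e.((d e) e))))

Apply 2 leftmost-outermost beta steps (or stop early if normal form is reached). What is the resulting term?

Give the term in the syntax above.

Step 0: (((\f.(\g.(\h.((f h) g)))) t) (\d.(\e.((d e) e))))
Step 1: ((\g.(\h.((t h) g))) (\d.(\e.((d e) e))))
Step 2: (\h.((t h) (\d.(\e.((d e) e)))))

Answer: (\h.((t h) (\d.(\e.((d e) e)))))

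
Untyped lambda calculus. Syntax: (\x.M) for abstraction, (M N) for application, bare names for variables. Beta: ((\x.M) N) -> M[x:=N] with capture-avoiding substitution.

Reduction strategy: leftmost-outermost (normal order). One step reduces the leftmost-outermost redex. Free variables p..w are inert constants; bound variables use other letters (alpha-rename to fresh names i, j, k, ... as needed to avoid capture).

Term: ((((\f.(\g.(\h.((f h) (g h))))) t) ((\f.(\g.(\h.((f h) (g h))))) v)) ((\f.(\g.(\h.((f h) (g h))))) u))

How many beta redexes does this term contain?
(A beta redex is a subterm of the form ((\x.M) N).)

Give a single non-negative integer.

Answer: 3

Derivation:
Term: ((((\f.(\g.(\h.((f h) (g h))))) t) ((\f.(\g.(\h.((f h) (g h))))) v)) ((\f.(\g.(\h.((f h) (g h))))) u))
  Redex: ((\f.(\g.(\h.((f h) (g h))))) t)
  Redex: ((\f.(\g.(\h.((f h) (g h))))) v)
  Redex: ((\f.(\g.(\h.((f h) (g h))))) u)
Total redexes: 3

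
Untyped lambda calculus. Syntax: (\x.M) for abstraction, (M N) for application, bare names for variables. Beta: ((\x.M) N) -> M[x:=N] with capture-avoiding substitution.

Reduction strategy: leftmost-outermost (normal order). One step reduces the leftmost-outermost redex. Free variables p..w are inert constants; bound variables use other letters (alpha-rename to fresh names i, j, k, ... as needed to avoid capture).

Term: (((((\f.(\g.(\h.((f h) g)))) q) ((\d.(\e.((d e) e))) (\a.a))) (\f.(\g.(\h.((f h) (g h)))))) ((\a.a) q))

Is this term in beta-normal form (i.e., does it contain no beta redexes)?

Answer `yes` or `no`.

Answer: no

Derivation:
Term: (((((\f.(\g.(\h.((f h) g)))) q) ((\d.(\e.((d e) e))) (\a.a))) (\f.(\g.(\h.((f h) (g h)))))) ((\a.a) q))
Found 3 beta redex(es).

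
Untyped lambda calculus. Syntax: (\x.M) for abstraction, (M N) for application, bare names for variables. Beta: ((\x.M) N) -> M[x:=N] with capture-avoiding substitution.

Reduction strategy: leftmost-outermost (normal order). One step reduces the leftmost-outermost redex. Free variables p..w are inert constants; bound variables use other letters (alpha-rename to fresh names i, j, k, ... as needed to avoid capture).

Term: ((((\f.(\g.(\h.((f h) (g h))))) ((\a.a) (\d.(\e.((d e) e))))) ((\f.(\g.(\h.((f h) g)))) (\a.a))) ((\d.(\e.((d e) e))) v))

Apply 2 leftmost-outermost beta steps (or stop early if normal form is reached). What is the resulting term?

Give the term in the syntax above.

Answer: ((\h.((((\a.a) (\d.(\e.((d e) e)))) h) (((\f.(\g.(\h.((f h) g)))) (\a.a)) h))) ((\d.(\e.((d e) e))) v))

Derivation:
Step 0: ((((\f.(\g.(\h.((f h) (g h))))) ((\a.a) (\d.(\e.((d e) e))))) ((\f.(\g.(\h.((f h) g)))) (\a.a))) ((\d.(\e.((d e) e))) v))
Step 1: (((\g.(\h.((((\a.a) (\d.(\e.((d e) e)))) h) (g h)))) ((\f.(\g.(\h.((f h) g)))) (\a.a))) ((\d.(\e.((d e) e))) v))
Step 2: ((\h.((((\a.a) (\d.(\e.((d e) e)))) h) (((\f.(\g.(\h.((f h) g)))) (\a.a)) h))) ((\d.(\e.((d e) e))) v))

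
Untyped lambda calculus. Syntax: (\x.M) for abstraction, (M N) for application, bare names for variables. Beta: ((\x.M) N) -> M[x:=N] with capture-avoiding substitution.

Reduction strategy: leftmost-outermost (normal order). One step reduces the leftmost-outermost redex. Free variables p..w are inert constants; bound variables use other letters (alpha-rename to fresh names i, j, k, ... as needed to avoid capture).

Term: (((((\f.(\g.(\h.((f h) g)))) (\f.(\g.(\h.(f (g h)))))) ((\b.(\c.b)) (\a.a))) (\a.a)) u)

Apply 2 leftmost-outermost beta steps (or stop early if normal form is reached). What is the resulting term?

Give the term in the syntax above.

Answer: (((\h.(((\f.(\g.(\h.(f (g h))))) h) ((\b.(\c.b)) (\a.a)))) (\a.a)) u)

Derivation:
Step 0: (((((\f.(\g.(\h.((f h) g)))) (\f.(\g.(\h.(f (g h)))))) ((\b.(\c.b)) (\a.a))) (\a.a)) u)
Step 1: ((((\g.(\h.(((\f.(\g.(\h.(f (g h))))) h) g))) ((\b.(\c.b)) (\a.a))) (\a.a)) u)
Step 2: (((\h.(((\f.(\g.(\h.(f (g h))))) h) ((\b.(\c.b)) (\a.a)))) (\a.a)) u)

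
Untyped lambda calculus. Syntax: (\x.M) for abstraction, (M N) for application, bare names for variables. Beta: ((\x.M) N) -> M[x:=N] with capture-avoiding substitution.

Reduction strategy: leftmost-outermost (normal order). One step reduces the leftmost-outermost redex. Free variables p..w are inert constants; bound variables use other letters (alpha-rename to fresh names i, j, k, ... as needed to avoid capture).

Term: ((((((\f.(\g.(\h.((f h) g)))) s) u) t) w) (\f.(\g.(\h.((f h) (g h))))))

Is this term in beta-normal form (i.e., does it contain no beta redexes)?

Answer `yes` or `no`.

Term: ((((((\f.(\g.(\h.((f h) g)))) s) u) t) w) (\f.(\g.(\h.((f h) (g h))))))
Found 1 beta redex(es).

Answer: no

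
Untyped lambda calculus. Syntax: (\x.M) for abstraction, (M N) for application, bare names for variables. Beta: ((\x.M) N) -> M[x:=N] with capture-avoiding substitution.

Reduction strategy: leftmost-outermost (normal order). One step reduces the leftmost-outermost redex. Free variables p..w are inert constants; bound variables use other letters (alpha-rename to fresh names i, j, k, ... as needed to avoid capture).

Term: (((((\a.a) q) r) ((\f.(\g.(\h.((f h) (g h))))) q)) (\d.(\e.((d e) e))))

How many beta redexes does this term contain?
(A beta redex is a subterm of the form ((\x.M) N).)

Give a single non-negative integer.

Answer: 2

Derivation:
Term: (((((\a.a) q) r) ((\f.(\g.(\h.((f h) (g h))))) q)) (\d.(\e.((d e) e))))
  Redex: ((\a.a) q)
  Redex: ((\f.(\g.(\h.((f h) (g h))))) q)
Total redexes: 2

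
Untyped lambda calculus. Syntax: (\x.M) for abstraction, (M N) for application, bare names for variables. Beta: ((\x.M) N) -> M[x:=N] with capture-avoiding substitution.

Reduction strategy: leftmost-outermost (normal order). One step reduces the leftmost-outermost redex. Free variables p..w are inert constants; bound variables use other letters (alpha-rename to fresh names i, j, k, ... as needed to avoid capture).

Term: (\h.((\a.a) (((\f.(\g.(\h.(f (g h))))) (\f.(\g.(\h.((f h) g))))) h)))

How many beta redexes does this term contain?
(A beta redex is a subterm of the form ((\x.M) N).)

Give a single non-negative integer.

Answer: 2

Derivation:
Term: (\h.((\a.a) (((\f.(\g.(\h.(f (g h))))) (\f.(\g.(\h.((f h) g))))) h)))
  Redex: ((\a.a) (((\f.(\g.(\h.(f (g h))))) (\f.(\g.(\h.((f h) g))))) h))
  Redex: ((\f.(\g.(\h.(f (g h))))) (\f.(\g.(\h.((f h) g)))))
Total redexes: 2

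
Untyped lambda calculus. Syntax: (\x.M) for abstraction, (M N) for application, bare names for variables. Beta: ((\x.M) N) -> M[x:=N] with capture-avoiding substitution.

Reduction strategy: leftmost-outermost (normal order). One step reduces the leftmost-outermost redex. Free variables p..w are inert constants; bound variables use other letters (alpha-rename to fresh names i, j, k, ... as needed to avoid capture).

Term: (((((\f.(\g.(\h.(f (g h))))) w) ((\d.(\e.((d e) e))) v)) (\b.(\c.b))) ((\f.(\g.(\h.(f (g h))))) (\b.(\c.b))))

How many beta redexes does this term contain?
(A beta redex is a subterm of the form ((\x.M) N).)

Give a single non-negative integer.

Answer: 3

Derivation:
Term: (((((\f.(\g.(\h.(f (g h))))) w) ((\d.(\e.((d e) e))) v)) (\b.(\c.b))) ((\f.(\g.(\h.(f (g h))))) (\b.(\c.b))))
  Redex: ((\f.(\g.(\h.(f (g h))))) w)
  Redex: ((\d.(\e.((d e) e))) v)
  Redex: ((\f.(\g.(\h.(f (g h))))) (\b.(\c.b)))
Total redexes: 3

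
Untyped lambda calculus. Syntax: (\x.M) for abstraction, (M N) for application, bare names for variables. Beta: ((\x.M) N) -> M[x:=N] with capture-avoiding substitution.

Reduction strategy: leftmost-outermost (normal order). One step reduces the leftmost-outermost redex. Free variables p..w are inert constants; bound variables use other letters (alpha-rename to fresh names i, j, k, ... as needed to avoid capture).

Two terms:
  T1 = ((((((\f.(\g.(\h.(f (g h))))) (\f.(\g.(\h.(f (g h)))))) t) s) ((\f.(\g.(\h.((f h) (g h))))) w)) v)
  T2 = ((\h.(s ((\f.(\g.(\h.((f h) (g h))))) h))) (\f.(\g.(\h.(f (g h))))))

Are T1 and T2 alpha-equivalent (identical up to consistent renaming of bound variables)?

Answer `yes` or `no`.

Answer: no

Derivation:
Term 1: ((((((\f.(\g.(\h.(f (g h))))) (\f.(\g.(\h.(f (g h)))))) t) s) ((\f.(\g.(\h.((f h) (g h))))) w)) v)
Term 2: ((\h.(s ((\f.(\g.(\h.((f h) (g h))))) h))) (\f.(\g.(\h.(f (g h))))))
Alpha-equivalence: compare structure up to binder renaming.
Result: False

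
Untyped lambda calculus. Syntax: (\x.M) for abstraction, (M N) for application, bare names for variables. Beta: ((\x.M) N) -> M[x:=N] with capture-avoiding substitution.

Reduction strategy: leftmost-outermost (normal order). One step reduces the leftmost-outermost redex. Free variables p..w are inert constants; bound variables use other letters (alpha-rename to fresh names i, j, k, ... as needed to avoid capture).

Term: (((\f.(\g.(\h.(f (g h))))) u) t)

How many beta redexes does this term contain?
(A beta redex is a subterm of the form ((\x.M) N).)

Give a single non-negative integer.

Term: (((\f.(\g.(\h.(f (g h))))) u) t)
  Redex: ((\f.(\g.(\h.(f (g h))))) u)
Total redexes: 1

Answer: 1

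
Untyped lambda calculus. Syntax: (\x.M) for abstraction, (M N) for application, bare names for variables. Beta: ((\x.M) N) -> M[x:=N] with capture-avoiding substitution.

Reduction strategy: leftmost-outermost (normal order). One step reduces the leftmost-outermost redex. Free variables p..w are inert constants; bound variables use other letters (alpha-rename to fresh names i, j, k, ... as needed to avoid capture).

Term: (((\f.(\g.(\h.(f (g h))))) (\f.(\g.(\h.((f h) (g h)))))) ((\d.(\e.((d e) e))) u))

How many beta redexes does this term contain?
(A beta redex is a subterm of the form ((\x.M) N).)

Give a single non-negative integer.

Term: (((\f.(\g.(\h.(f (g h))))) (\f.(\g.(\h.((f h) (g h)))))) ((\d.(\e.((d e) e))) u))
  Redex: ((\f.(\g.(\h.(f (g h))))) (\f.(\g.(\h.((f h) (g h))))))
  Redex: ((\d.(\e.((d e) e))) u)
Total redexes: 2

Answer: 2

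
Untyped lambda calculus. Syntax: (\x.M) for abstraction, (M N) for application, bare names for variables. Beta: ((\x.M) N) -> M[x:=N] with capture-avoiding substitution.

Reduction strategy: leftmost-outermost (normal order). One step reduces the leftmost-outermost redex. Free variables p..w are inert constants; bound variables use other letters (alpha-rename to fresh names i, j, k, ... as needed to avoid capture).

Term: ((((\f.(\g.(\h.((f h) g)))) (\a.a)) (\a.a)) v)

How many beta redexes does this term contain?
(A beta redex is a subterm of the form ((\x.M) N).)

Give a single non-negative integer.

Term: ((((\f.(\g.(\h.((f h) g)))) (\a.a)) (\a.a)) v)
  Redex: ((\f.(\g.(\h.((f h) g)))) (\a.a))
Total redexes: 1

Answer: 1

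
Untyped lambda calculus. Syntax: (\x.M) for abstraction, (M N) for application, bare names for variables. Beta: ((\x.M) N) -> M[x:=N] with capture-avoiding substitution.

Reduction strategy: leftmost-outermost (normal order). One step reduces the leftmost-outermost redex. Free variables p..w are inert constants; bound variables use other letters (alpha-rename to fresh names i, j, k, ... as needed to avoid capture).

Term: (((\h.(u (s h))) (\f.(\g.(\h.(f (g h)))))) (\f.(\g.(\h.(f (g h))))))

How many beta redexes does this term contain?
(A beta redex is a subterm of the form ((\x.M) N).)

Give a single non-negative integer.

Term: (((\h.(u (s h))) (\f.(\g.(\h.(f (g h)))))) (\f.(\g.(\h.(f (g h))))))
  Redex: ((\h.(u (s h))) (\f.(\g.(\h.(f (g h))))))
Total redexes: 1

Answer: 1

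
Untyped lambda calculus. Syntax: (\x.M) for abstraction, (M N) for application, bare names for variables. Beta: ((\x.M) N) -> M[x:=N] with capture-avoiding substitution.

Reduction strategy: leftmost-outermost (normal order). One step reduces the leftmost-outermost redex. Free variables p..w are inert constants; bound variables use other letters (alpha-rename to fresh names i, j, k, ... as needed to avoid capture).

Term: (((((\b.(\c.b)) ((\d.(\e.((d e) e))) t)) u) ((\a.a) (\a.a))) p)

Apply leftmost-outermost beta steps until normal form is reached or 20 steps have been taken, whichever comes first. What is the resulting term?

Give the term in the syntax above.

Answer: (((t (\a.a)) (\a.a)) p)

Derivation:
Step 0: (((((\b.(\c.b)) ((\d.(\e.((d e) e))) t)) u) ((\a.a) (\a.a))) p)
Step 1: ((((\c.((\d.(\e.((d e) e))) t)) u) ((\a.a) (\a.a))) p)
Step 2: ((((\d.(\e.((d e) e))) t) ((\a.a) (\a.a))) p)
Step 3: (((\e.((t e) e)) ((\a.a) (\a.a))) p)
Step 4: (((t ((\a.a) (\a.a))) ((\a.a) (\a.a))) p)
Step 5: (((t (\a.a)) ((\a.a) (\a.a))) p)
Step 6: (((t (\a.a)) (\a.a)) p)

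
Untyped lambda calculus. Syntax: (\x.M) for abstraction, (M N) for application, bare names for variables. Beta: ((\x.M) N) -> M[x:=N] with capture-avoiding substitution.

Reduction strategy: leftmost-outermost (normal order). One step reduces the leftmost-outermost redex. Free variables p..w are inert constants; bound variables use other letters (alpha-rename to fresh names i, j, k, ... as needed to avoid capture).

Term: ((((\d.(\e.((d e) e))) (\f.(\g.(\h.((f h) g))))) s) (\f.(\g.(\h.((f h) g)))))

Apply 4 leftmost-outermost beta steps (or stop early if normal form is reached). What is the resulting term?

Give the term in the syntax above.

Answer: ((\h.((s h) s)) (\f.(\g.(\h.((f h) g)))))

Derivation:
Step 0: ((((\d.(\e.((d e) e))) (\f.(\g.(\h.((f h) g))))) s) (\f.(\g.(\h.((f h) g)))))
Step 1: (((\e.(((\f.(\g.(\h.((f h) g)))) e) e)) s) (\f.(\g.(\h.((f h) g)))))
Step 2: ((((\f.(\g.(\h.((f h) g)))) s) s) (\f.(\g.(\h.((f h) g)))))
Step 3: (((\g.(\h.((s h) g))) s) (\f.(\g.(\h.((f h) g)))))
Step 4: ((\h.((s h) s)) (\f.(\g.(\h.((f h) g)))))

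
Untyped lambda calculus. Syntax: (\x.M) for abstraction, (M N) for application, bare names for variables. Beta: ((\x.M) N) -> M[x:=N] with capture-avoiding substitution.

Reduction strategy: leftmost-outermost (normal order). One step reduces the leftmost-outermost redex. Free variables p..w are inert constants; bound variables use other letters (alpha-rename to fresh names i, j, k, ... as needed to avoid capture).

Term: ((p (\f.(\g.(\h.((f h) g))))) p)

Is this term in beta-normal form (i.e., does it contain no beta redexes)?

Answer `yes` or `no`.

Term: ((p (\f.(\g.(\h.((f h) g))))) p)
No beta redexes found.

Answer: yes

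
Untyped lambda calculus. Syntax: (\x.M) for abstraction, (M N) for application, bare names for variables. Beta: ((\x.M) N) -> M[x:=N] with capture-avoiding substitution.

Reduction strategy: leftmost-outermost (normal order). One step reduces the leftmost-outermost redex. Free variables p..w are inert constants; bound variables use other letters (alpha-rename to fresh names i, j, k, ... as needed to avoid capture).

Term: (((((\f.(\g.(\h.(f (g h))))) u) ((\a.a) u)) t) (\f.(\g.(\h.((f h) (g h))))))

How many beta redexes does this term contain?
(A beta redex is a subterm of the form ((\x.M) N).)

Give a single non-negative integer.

Term: (((((\f.(\g.(\h.(f (g h))))) u) ((\a.a) u)) t) (\f.(\g.(\h.((f h) (g h))))))
  Redex: ((\f.(\g.(\h.(f (g h))))) u)
  Redex: ((\a.a) u)
Total redexes: 2

Answer: 2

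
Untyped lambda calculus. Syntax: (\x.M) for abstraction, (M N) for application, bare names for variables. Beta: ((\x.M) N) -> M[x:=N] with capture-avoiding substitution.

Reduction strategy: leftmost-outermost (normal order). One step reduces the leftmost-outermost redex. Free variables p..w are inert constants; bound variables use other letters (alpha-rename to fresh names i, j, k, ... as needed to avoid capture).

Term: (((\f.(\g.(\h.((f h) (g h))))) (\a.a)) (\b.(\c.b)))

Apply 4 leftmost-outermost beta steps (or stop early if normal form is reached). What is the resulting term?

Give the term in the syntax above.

Step 0: (((\f.(\g.(\h.((f h) (g h))))) (\a.a)) (\b.(\c.b)))
Step 1: ((\g.(\h.(((\a.a) h) (g h)))) (\b.(\c.b)))
Step 2: (\h.(((\a.a) h) ((\b.(\c.b)) h)))
Step 3: (\h.(h ((\b.(\c.b)) h)))
Step 4: (\h.(h (\c.h)))

Answer: (\h.(h (\c.h)))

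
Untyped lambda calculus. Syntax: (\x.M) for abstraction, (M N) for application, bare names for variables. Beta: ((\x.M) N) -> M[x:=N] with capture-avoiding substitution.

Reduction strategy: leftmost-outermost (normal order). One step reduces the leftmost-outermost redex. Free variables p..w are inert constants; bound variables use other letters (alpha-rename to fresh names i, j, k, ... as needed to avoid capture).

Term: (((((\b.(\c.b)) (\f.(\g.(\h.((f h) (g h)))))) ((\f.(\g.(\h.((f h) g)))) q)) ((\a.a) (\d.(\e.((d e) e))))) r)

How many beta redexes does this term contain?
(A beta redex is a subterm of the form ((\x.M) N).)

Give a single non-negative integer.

Answer: 3

Derivation:
Term: (((((\b.(\c.b)) (\f.(\g.(\h.((f h) (g h)))))) ((\f.(\g.(\h.((f h) g)))) q)) ((\a.a) (\d.(\e.((d e) e))))) r)
  Redex: ((\b.(\c.b)) (\f.(\g.(\h.((f h) (g h))))))
  Redex: ((\f.(\g.(\h.((f h) g)))) q)
  Redex: ((\a.a) (\d.(\e.((d e) e))))
Total redexes: 3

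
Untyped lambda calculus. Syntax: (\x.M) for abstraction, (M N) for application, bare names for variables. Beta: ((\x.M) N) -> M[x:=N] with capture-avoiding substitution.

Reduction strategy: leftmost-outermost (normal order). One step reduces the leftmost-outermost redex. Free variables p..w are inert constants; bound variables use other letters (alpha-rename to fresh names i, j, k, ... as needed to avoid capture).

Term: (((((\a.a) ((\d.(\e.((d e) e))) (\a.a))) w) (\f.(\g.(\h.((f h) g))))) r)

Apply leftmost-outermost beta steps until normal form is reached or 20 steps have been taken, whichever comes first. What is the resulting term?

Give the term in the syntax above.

Step 0: (((((\a.a) ((\d.(\e.((d e) e))) (\a.a))) w) (\f.(\g.(\h.((f h) g))))) r)
Step 1: (((((\d.(\e.((d e) e))) (\a.a)) w) (\f.(\g.(\h.((f h) g))))) r)
Step 2: ((((\e.(((\a.a) e) e)) w) (\f.(\g.(\h.((f h) g))))) r)
Step 3: (((((\a.a) w) w) (\f.(\g.(\h.((f h) g))))) r)
Step 4: (((w w) (\f.(\g.(\h.((f h) g))))) r)

Answer: (((w w) (\f.(\g.(\h.((f h) g))))) r)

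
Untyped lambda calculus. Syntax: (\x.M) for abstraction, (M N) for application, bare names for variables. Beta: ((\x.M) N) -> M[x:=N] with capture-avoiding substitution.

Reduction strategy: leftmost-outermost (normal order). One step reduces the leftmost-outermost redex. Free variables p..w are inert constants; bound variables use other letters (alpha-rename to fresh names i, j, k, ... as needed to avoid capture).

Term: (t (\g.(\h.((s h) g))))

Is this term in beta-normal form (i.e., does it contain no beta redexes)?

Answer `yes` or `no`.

Term: (t (\g.(\h.((s h) g))))
No beta redexes found.

Answer: yes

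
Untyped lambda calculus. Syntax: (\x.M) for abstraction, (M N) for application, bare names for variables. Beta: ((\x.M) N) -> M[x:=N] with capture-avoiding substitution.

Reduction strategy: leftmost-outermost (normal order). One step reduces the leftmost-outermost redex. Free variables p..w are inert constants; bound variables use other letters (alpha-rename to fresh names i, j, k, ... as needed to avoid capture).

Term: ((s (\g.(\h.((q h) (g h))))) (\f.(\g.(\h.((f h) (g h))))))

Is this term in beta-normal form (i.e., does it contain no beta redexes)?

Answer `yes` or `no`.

Term: ((s (\g.(\h.((q h) (g h))))) (\f.(\g.(\h.((f h) (g h))))))
No beta redexes found.

Answer: yes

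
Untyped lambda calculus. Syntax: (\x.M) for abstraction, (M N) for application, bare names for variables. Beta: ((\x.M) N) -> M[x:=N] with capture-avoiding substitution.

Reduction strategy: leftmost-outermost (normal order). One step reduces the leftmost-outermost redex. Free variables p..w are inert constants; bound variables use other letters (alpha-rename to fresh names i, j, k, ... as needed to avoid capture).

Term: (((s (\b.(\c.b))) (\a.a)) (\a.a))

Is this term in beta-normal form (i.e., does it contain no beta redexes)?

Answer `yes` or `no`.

Answer: yes

Derivation:
Term: (((s (\b.(\c.b))) (\a.a)) (\a.a))
No beta redexes found.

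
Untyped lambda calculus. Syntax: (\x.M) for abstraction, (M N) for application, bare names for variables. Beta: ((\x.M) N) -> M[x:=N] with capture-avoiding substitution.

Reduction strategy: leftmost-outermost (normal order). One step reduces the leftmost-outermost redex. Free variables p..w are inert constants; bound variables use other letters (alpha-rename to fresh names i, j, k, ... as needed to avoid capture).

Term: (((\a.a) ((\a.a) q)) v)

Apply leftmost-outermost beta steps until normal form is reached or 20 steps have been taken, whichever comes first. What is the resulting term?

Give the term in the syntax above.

Step 0: (((\a.a) ((\a.a) q)) v)
Step 1: (((\a.a) q) v)
Step 2: (q v)

Answer: (q v)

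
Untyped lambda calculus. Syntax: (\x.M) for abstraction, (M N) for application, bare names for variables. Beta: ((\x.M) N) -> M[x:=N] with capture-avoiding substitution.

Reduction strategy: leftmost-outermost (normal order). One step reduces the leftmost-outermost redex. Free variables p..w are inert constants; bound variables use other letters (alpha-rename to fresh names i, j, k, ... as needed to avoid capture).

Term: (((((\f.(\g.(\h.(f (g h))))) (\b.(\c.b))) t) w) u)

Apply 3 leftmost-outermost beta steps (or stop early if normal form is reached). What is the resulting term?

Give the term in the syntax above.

Step 0: (((((\f.(\g.(\h.(f (g h))))) (\b.(\c.b))) t) w) u)
Step 1: ((((\g.(\h.((\b.(\c.b)) (g h)))) t) w) u)
Step 2: (((\h.((\b.(\c.b)) (t h))) w) u)
Step 3: (((\b.(\c.b)) (t w)) u)

Answer: (((\b.(\c.b)) (t w)) u)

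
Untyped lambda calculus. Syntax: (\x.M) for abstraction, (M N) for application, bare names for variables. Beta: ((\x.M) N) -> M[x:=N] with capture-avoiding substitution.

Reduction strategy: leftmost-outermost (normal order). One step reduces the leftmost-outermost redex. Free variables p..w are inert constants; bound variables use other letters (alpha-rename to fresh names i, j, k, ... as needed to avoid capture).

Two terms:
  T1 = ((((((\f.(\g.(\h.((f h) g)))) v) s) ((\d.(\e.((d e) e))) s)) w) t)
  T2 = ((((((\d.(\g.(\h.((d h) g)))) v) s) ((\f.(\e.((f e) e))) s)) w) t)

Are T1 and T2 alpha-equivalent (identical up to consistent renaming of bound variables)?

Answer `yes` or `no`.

Answer: yes

Derivation:
Term 1: ((((((\f.(\g.(\h.((f h) g)))) v) s) ((\d.(\e.((d e) e))) s)) w) t)
Term 2: ((((((\d.(\g.(\h.((d h) g)))) v) s) ((\f.(\e.((f e) e))) s)) w) t)
Alpha-equivalence: compare structure up to binder renaming.
Result: True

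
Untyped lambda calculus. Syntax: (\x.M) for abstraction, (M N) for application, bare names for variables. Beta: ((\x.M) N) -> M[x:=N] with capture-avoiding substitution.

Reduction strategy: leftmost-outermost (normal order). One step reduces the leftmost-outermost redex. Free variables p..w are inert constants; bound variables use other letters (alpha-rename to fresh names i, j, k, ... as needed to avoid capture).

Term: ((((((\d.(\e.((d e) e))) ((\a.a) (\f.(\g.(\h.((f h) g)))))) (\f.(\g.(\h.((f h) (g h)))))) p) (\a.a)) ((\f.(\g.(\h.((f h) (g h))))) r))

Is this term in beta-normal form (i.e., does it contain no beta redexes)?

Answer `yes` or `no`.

Term: ((((((\d.(\e.((d e) e))) ((\a.a) (\f.(\g.(\h.((f h) g)))))) (\f.(\g.(\h.((f h) (g h)))))) p) (\a.a)) ((\f.(\g.(\h.((f h) (g h))))) r))
Found 3 beta redex(es).

Answer: no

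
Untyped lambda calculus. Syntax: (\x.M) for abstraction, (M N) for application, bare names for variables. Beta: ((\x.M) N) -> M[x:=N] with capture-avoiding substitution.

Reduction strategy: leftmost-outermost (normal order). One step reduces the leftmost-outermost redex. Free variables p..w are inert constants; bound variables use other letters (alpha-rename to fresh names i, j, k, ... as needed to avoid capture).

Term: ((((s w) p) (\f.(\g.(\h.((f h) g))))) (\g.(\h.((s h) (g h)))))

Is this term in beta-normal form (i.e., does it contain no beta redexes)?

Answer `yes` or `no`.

Term: ((((s w) p) (\f.(\g.(\h.((f h) g))))) (\g.(\h.((s h) (g h)))))
No beta redexes found.

Answer: yes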